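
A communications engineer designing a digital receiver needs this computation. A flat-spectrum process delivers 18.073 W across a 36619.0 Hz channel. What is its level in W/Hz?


Power spectral density:
PSD = P / BW
    = 18.073 / 36619.0
    = 0.00049354 W/Hz

0.00049354 W/Hz


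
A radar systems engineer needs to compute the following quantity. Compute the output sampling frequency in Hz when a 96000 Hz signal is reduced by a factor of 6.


Decimation reduces the sample rate:
fs_out = fs_in / M
       = 96000 / 6
       = 16000.0 Hz

16000.0 Hz


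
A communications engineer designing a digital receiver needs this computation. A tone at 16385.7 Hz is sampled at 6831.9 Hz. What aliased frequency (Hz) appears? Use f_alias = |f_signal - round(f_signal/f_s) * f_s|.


Compute the nearest integer multiple of fs to the signal:
n = round(16385.7 / 6831.9) = 2
f_alias = |16385.7 - 2 * 6831.9|
        = |16385.7 - 13663.8|
        = 2721.9 Hz

2721.9


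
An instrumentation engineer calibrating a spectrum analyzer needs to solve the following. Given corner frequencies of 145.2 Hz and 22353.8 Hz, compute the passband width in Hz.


Bandwidth is the difference of -3dB frequencies:
BW = f_high - f_low
   = 22353.8 - 145.2
   = 22208.6 Hz

22208.6 Hz


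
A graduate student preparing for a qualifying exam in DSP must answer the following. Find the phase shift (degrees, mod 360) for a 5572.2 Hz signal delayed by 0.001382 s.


Phase shift from frequency and time delay:
phi = 360 * f * t_delay
    = 360 * 5572.2 * 0.001382
    = 2772.28 degrees
    mod 360 = 252.28 degrees

252.28 degrees


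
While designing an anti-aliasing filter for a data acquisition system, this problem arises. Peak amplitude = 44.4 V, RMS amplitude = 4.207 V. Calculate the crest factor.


Crest factor is the ratio of peak to RMS:
CF = V_peak / V_rms
   = 44.4 / 4.207
   = 10.5538

10.5538


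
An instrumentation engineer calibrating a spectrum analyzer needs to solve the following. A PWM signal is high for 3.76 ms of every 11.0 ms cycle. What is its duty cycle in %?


Duty cycle as a percentage:
DC = (t_on / T) * 100
   = (3.76 / 11.0) * 100
   = 0.341818 * 100
   = 34.18 %

34.18 %


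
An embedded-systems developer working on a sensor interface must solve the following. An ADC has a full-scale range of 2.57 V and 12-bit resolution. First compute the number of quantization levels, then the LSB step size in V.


Step 1 — number of quantization levels:
L = 2^N = 2^12 = 4096

Step 2 — LSB step size:
delta = Vfs / L
      = 2.57 / 4096
      = 0.00062744 V

Levels = 4096; step size = 0.00062744 V


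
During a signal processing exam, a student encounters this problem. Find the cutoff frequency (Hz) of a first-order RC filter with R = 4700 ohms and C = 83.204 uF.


Cutoff frequency of a first-order RC filter:
fc = 1 / (2 * pi * R * C)
C = 83.204 uF = 8.3204e-05 F
fc = 1 / (2 * pi * 4700 * 8.3204e-05)
   = 1 / 2.4570949064033
   = 0.406985 Hz

0.406985 Hz


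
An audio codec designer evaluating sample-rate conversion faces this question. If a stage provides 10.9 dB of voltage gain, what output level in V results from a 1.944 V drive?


Output voltage from dB gain:
V_out = V_in * 10^(gain_dB / 20)
      = 1.944 * 10^(10.9 / 20)
      = 1.944 * 3.507519
      = 6.8186 V

6.8186 V


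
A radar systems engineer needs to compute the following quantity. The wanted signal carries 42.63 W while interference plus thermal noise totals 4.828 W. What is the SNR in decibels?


SNR in decibels:
SNR = 10 * log10(Ps / Pn)
    = 10 * log10(42.63 / 4.828)
    = 10 * log10(8.8297)
    = 10 * 0.9459
    = 9.46 dB

9.46 dB


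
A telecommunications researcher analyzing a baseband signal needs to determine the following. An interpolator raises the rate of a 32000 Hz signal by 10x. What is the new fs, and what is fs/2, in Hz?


Step 1 — output sample rate after interpolation by L:
fs_out = L * fs_in = 10 * 32000 = 320000 Hz

Step 2 — Nyquist frequency of the output stream:
f_Nyq = fs_out / 2 = 320000 / 2 = 160000.0 Hz

fs_out = 320000 Hz; f_Nyquist = 160000.0 Hz


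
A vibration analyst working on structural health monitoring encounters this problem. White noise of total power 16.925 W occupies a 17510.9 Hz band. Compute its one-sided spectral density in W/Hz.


Power spectral density:
PSD = P / BW
    = 16.925 / 17510.9
    = 0.00096654 W/Hz

0.00096654 W/Hz


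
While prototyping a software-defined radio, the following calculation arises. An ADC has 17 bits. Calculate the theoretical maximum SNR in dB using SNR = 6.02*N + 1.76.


Theoretical SNR for a full-scale sinusoid:
SNR = 6.02 * N + 1.76
    = 6.02 * 17 + 1.76
    = 102.34 + 1.76
    = 104.1 dB

104.1 dB


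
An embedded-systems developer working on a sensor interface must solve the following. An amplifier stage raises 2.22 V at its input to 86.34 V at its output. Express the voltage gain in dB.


Voltage gain in dB:
G = 20 * log10(Vout / Vin)
  = 20 * log10(86.34 / 2.22)
  = 20 * log10(38.891892)
  = 20 * 1.589859
  = 31.8 dB

31.8 dB


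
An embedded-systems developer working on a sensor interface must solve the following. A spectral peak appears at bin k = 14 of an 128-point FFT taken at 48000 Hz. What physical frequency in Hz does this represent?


Frequency of DFT bin k:
f_k = k * fs / N
    = 14 * 48000 / 128
    = 672000 / 128
    = 5250.0 Hz

5250.0 Hz


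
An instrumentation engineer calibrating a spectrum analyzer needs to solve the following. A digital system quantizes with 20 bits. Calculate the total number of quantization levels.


Number of quantization levels = 2^N
= 2^20
= 1048576

1048576


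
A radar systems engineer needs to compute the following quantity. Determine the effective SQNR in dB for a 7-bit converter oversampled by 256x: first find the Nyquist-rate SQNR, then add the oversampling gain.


Step 1 — baseline SQNR at Nyquist:
SQNR_base = 6.02*N + 1.76
          = 6.02*7 + 1.76
          = 43.9 dB

Step 2 — oversampling processing gain:
G = 10*log10(OSR) = 10*log10(256) = 24.08 dB

Step 3 — total:
SQNR_total = 43.9 + 24.08 = 67.98 dB

Base SQNR = 43.9 dB; oversampled SQNR = 67.98 dB


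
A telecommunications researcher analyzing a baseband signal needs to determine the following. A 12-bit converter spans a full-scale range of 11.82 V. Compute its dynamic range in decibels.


Dynamic range from full-scale to LSB:
V_min = V_max / 2^bits = 11.82 / 2^12
DR = 20 * log10(V_max / V_min)
   = 20 * log10(2^12)
   = 20 * 12 * log10(2)
   = 72.25 dB

72.25 dB


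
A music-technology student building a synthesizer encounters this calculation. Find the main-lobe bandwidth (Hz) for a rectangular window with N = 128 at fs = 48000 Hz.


Main lobe width for a rectangular window:
Width = 2 * fs / N
      = 2 * 48000 / 128
      = 96000 / 128
      = 750.0 Hz

750.0 Hz


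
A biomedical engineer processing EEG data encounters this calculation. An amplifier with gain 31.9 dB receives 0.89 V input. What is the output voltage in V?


Output voltage from dB gain:
V_out = V_in * 10^(gain_dB / 20)
      = 0.89 * 10^(31.9 / 20)
      = 0.89 * 39.355008
      = 35.026 V

35.026 V


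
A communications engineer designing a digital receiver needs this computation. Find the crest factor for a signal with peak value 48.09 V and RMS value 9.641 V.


Crest factor is the ratio of peak to RMS:
CF = V_peak / V_rms
   = 48.09 / 9.641
   = 4.9881

4.9881


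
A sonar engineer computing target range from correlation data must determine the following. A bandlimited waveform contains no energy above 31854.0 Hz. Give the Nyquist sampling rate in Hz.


The Nyquist rate is twice the maximum frequency component.
fs_min = 2 * fmax
      = 2 * 31854.0
      = 63708.0 Hz

63708.0


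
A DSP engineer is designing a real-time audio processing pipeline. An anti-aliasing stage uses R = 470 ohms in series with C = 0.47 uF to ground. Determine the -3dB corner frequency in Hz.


Cutoff frequency of a first-order RC filter:
fc = 1 / (2 * pi * R * C)
C = 0.47 uF = 4.7e-07 F
fc = 1 / (2 * pi * 470 * 4.7e-07)
   = 1 / 0.001387955634356
   = 720.484124 Hz

720.484124 Hz


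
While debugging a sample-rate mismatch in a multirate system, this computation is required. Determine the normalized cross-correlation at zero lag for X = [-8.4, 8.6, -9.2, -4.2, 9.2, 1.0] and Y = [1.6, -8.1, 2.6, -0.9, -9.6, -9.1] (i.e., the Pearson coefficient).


Pearson correlation coefficient (population):
r = cov(X,Y) / (std(X) * std(Y))
Mean X = -0.5, Mean Y = -3.9167
Cov(X,Y) = -35.401667
Std(X) = 7.426753, Std(Y) = 5.142443
r = -0.9269

-0.9269


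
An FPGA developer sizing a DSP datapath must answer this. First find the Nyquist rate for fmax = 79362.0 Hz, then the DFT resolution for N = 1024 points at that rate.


Step 1 — Nyquist sampling rate:
fs = 2 * fmax = 2 * 79362.0 = 158724.0 Hz

Step 2 — DFT bin spacing:
df = fs / N = 158724.0 / 1024 = 155.0039 Hz

155.0039 Hz


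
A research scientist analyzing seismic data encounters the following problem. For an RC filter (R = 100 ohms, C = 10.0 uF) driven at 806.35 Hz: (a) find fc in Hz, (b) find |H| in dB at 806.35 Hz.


Step 1 — cutoff frequency:
fc = 1 / (2*pi*R*C)
C = 10.0 uF = 1e-05 F
fc = 1 / (2*pi*100*1e-05)
   = 159.155 Hz

Step 2 — magnitude at f = 806.35 Hz:
|H(f)| = 1 / sqrt(1 + (f/fc)^2)
f/fc = 806.35 / 159.155 = 5.066445
|H| = 1 / sqrt(1 + 25.668865) = 0.1936412
|H|_dB = 20*log10(0.1936412) = -14.26 dB

fc = 159.155 Hz; |H(806.35 Hz)| = -14.26 dB


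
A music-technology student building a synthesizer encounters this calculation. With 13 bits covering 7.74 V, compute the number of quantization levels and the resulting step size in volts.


Step 1 — number of quantization levels:
L = 2^N = 2^13 = 8192

Step 2 — LSB step size:
delta = Vfs / L
      = 7.74 / 8192
      = 0.00094482 V

Levels = 8192; step size = 0.00094482 V


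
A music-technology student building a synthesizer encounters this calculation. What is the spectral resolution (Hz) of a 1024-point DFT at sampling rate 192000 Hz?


DFT frequency resolution:
df = fs / N
   = 192000 / 1024
   = 187.5 Hz

187.5 Hz


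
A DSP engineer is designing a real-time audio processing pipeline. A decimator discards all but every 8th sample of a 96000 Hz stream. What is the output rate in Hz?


Decimation reduces the sample rate:
fs_out = fs_in / M
       = 96000 / 8
       = 12000.0 Hz

12000.0 Hz


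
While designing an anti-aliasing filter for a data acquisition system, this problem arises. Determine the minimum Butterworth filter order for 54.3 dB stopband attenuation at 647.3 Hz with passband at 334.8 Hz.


Butterworth filter order formula:
n = log10(10^(A/10) - 1) / (2 * log10(f_stop/f_pass))
10^(54.3/10) - 1 = 269152.4804
f_stop/f_pass = 647.3 / 334.8 = 1.9334
n = 9.4824 -> ceil = 10

10


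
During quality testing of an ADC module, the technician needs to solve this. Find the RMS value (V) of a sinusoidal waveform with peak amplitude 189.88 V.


RMS voltage for a sinusoidal waveform:
V_rms = V_peak / sqrt(2)
      = 189.88 / 1.414214
      = 134.265 V

134.265 V


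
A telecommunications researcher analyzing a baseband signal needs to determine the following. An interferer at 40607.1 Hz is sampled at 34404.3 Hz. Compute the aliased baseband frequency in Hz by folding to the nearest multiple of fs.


Compute the nearest integer multiple of fs to the signal:
n = round(40607.1 / 34404.3) = 1
f_alias = |40607.1 - 1 * 34404.3|
        = |40607.1 - 34404.3|
        = 6202.8 Hz

6202.8


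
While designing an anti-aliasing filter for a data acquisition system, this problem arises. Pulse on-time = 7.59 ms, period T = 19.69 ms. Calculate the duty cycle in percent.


Duty cycle as a percentage:
DC = (t_on / T) * 100
   = (7.59 / 19.69) * 100
   = 0.385475 * 100
   = 38.55 %

38.55 %


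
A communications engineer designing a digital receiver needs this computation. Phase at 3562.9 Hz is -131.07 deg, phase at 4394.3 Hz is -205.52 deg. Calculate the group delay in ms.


Group delay from phase difference:
tau = -d(phi)/d(omega)
d(phi) = -74.45 deg = -1.299398 rad
d(omega) = 2*pi*(4394.3 - 3562.9) = 5223.8403 rad/s
tau = -(-1.299398) / 5223.8403
    = 0.2487 ms

0.2487 ms


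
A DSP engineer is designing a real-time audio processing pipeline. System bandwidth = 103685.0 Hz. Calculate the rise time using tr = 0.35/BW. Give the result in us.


Rise time from bandwidth relationship:
tr = 0.35 / BW
   = 0.35 / 103685.0
   = 3.375608815e-06 s
   = 3.3756 us

3.3756 us


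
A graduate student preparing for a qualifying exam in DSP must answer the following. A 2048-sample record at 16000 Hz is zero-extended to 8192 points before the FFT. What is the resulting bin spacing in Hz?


Frequency resolution after zero-padding:
N_padded = 2048 * 4 = 8192
df = fs / N_padded
   = 16000 / 8192
   = 1.9531 Hz

1.9531 Hz


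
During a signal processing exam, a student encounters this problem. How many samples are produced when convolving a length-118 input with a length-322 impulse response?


Linear convolution output length:
L = N + M - 1
  = 118 + 322 - 1
  = 439 samples

439


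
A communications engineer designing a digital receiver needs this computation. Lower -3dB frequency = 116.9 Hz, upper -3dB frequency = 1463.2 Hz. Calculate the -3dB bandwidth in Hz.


Bandwidth is the difference of -3dB frequencies:
BW = f_high - f_low
   = 1463.2 - 116.9
   = 1346.3 Hz

1346.3 Hz


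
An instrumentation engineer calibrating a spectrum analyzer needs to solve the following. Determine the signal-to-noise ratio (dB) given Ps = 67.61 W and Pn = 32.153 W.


SNR in decibels:
SNR = 10 * log10(Ps / Pn)
    = 10 * log10(67.61 / 32.153)
    = 10 * log10(2.1028)
    = 10 * 0.3228
    = 3.23 dB

3.23 dB


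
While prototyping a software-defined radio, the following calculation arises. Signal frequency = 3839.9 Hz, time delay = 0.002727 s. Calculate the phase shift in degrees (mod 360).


Phase shift from frequency and time delay:
phi = 360 * f * t_delay
    = 360 * 3839.9 * 0.002727
    = 3769.71 degrees
    mod 360 = 169.71 degrees

169.71 degrees


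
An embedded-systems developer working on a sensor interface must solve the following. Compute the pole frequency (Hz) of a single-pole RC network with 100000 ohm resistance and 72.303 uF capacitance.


Cutoff frequency of a first-order RC filter:
fc = 1 / (2 * pi * R * C)
C = 72.303 uF = 7.2303e-05 F
fc = 1 / (2 * pi * 100000 * 7.2303e-05)
   = 1 / 45.429314726501
   = 0.022012 Hz

0.022012 Hz


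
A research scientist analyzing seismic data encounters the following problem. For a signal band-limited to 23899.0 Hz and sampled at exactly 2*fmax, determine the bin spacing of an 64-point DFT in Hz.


Step 1 — Nyquist sampling rate:
fs = 2 * fmax = 2 * 23899.0 = 47798.0 Hz

Step 2 — DFT bin spacing:
df = fs / N = 47798.0 / 64 = 746.8438 Hz

746.8438 Hz


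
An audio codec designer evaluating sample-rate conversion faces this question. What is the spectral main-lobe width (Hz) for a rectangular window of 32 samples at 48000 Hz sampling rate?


Main lobe width for a rectangular window:
Width = 2 * fs / N
      = 2 * 48000 / 32
      = 96000 / 32
      = 3000.0 Hz

3000.0 Hz


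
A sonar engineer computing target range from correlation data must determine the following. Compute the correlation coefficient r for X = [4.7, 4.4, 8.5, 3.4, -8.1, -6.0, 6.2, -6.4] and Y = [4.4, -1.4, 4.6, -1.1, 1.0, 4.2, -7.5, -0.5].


Pearson correlation coefficient (population):
r = cov(X,Y) / (std(X) * std(Y))
Mean X = 0.8375, Mean Y = 0.4625
Cov(X,Y) = -3.727344
Std(X) = 6.130444, Std(Y) = 3.826205
r = -0.1589

-0.1589


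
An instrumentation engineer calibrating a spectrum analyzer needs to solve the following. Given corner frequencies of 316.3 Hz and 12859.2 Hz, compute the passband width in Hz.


Bandwidth is the difference of -3dB frequencies:
BW = f_high - f_low
   = 12859.2 - 316.3
   = 12542.9 Hz

12542.9 Hz


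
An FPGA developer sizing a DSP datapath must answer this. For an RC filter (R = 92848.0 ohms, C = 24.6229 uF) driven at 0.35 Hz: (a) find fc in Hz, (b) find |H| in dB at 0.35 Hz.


Step 1 — cutoff frequency:
fc = 1 / (2*pi*R*C)
C = 24.6229 uF = 2.46229e-05 F
fc = 1 / (2*pi*92848.0*2.46229e-05)
   = 0.0696159 Hz

Step 2 — magnitude at f = 0.35 Hz:
|H(f)| = 1 / sqrt(1 + (f/fc)^2)
f/fc = 0.35 / 0.0696159 = 5.027587
|H| = 1 / sqrt(1 + 25.276631) = 0.1950811
|H|_dB = 20*log10(0.1950811) = -14.2 dB

fc = 0.0696159 Hz; |H(0.35 Hz)| = -14.2 dB


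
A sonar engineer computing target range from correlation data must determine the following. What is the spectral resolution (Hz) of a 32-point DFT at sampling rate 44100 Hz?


DFT frequency resolution:
df = fs / N
   = 44100 / 32
   = 1378.125 Hz

1378.125 Hz


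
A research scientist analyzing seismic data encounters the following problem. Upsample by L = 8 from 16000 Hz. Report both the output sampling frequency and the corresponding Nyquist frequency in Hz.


Step 1 — output sample rate after interpolation by L:
fs_out = L * fs_in = 8 * 16000 = 128000 Hz

Step 2 — Nyquist frequency of the output stream:
f_Nyq = fs_out / 2 = 128000 / 2 = 64000.0 Hz

fs_out = 128000 Hz; f_Nyquist = 64000.0 Hz


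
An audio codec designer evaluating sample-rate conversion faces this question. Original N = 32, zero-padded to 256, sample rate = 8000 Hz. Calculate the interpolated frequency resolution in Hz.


Frequency resolution after zero-padding:
N_padded = 32 * 8 = 256
df = fs / N_padded
   = 8000 / 256
   = 31.25 Hz

31.25 Hz


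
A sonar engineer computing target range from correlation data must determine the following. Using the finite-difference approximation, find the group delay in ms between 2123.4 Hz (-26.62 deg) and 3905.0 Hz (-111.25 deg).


Group delay from phase difference:
tau = -d(phi)/d(omega)
d(phi) = -84.63 deg = -1.477072 rad
d(omega) = 2*pi*(3905.0 - 2123.4) = 11194.1229 rad/s
tau = -(-1.477072) / 11194.1229
    = 0.132 ms

0.132 ms


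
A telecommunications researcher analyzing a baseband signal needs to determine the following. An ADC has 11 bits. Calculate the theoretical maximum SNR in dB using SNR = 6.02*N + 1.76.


Theoretical SNR for a full-scale sinusoid:
SNR = 6.02 * N + 1.76
    = 6.02 * 11 + 1.76
    = 66.22 + 1.76
    = 67.98 dB

67.98 dB


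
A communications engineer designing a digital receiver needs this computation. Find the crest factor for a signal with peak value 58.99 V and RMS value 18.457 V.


Crest factor is the ratio of peak to RMS:
CF = V_peak / V_rms
   = 58.99 / 18.457
   = 3.1961

3.1961


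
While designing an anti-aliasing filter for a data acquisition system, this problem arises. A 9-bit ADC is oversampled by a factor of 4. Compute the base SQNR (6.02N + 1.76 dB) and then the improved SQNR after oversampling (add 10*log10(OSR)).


Step 1 — baseline SQNR at Nyquist:
SQNR_base = 6.02*N + 1.76
          = 6.02*9 + 1.76
          = 55.94 dB

Step 2 — oversampling processing gain:
G = 10*log10(OSR) = 10*log10(4) = 6.02 dB

Step 3 — total:
SQNR_total = 55.94 + 6.02 = 61.96 dB

Base SQNR = 55.94 dB; oversampled SQNR = 61.96 dB


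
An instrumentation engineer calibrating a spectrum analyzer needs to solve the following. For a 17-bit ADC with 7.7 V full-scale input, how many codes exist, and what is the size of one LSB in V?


Step 1 — number of quantization levels:
L = 2^N = 2^17 = 131072

Step 2 — LSB step size:
delta = Vfs / L
      = 7.7 / 131072
      = 5.875e-05 V

Levels = 131072; step size = 5.875e-05 V


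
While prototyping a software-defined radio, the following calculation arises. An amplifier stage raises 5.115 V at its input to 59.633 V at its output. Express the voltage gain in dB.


Voltage gain in dB:
G = 20 * log10(Vout / Vin)
  = 20 * log10(59.633 / 5.115)
  = 20 * log10(11.658456)
  = 20 * 1.066641
  = 21.33 dB

21.33 dB


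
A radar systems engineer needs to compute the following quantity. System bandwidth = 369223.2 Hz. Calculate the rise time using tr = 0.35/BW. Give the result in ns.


Rise time from bandwidth relationship:
tr = 0.35 / BW
   = 0.35 / 369223.2
   = 9.479360994e-07 s
   = 947.9361 ns

947.9361 ns


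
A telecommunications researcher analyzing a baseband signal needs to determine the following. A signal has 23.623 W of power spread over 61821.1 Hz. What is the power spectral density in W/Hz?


Power spectral density:
PSD = P / BW
    = 23.623 / 61821.1
    = 0.00038212 W/Hz

0.00038212 W/Hz


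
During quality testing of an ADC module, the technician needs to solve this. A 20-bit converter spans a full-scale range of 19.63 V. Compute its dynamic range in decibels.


Dynamic range from full-scale to LSB:
V_min = V_max / 2^bits = 19.63 / 2^20
DR = 20 * log10(V_max / V_min)
   = 20 * log10(2^20)
   = 20 * 20 * log10(2)
   = 120.41 dB

120.41 dB


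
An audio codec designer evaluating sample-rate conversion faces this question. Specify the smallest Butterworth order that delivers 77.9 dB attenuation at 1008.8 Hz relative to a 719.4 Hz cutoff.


Butterworth filter order formula:
n = log10(10^(A/10) - 1) / (2 * log10(f_stop/f_pass))
10^(77.9/10) - 1 = 61659499.1861
f_stop/f_pass = 1008.8 / 719.4 = 1.4023
n = 26.5264 -> ceil = 27

27


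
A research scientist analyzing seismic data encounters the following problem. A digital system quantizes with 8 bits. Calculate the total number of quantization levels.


Number of quantization levels = 2^N
= 2^8
= 256

256


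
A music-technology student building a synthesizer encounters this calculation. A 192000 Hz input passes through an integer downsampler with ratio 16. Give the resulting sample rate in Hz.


Decimation reduces the sample rate:
fs_out = fs_in / M
       = 192000 / 16
       = 12000.0 Hz

12000.0 Hz


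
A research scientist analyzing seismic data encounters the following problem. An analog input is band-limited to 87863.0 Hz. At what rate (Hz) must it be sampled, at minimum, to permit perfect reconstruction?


The Nyquist rate is twice the maximum frequency component.
fs_min = 2 * fmax
      = 2 * 87863.0
      = 175726.0 Hz

175726.0


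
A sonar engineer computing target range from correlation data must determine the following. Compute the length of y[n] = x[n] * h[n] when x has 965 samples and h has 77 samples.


Linear convolution output length:
L = N + M - 1
  = 965 + 77 - 1
  = 1041 samples

1041


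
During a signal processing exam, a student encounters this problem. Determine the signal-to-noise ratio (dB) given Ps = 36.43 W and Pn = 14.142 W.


SNR in decibels:
SNR = 10 * log10(Ps / Pn)
    = 10 * log10(36.43 / 14.142)
    = 10 * log10(2.576)
    = 10 * 0.4109
    = 4.11 dB

4.11 dB


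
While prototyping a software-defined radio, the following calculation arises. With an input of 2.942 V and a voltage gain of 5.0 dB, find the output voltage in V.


Output voltage from dB gain:
V_out = V_in * 10^(gain_dB / 20)
      = 2.942 * 10^(5.0 / 20)
      = 2.942 * 1.778279
      = 5.2317 V

5.2317 V


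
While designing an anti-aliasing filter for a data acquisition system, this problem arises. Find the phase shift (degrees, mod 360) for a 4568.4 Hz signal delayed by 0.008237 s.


Phase shift from frequency and time delay:
phi = 360 * f * t_delay
    = 360 * 4568.4 * 0.008237
    = 13546.77 degrees
    mod 360 = 226.77 degrees

226.77 degrees


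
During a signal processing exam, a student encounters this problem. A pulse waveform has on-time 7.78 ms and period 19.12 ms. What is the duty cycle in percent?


Duty cycle as a percentage:
DC = (t_on / T) * 100
   = (7.78 / 19.12) * 100
   = 0.406904 * 100
   = 40.69 %

40.69 %


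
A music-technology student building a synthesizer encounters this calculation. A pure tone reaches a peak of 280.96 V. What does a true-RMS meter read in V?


RMS voltage for a sinusoidal waveform:
V_rms = V_peak / sqrt(2)
      = 280.96 / 1.414214
      = 198.669 V

198.669 V


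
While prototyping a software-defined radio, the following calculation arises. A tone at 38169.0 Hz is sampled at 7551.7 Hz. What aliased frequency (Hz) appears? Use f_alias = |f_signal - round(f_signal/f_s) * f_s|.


Compute the nearest integer multiple of fs to the signal:
n = round(38169.0 / 7551.7) = 5
f_alias = |38169.0 - 5 * 7551.7|
        = |38169.0 - 37758.5|
        = 410.5 Hz

410.5


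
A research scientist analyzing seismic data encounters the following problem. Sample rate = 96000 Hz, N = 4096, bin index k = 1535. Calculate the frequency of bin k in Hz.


Frequency of DFT bin k:
f_k = k * fs / N
    = 1535 * 96000 / 4096
    = 147360000 / 4096
    = 35976.562 Hz

35976.562 Hz


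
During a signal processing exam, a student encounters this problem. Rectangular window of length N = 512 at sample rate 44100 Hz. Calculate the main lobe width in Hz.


Main lobe width for a rectangular window:
Width = 2 * fs / N
      = 2 * 44100 / 512
      = 88200 / 512
      = 172.266 Hz

172.266 Hz


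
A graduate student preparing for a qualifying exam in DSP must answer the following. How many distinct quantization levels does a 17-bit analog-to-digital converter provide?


Number of quantization levels = 2^N
= 2^17
= 131072

131072


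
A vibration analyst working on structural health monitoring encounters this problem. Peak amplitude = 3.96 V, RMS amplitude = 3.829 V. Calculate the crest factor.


Crest factor is the ratio of peak to RMS:
CF = V_peak / V_rms
   = 3.96 / 3.829
   = 1.0342

1.0342


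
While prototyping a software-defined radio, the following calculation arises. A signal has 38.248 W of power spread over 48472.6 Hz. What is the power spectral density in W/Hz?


Power spectral density:
PSD = P / BW
    = 38.248 / 48472.6
    = 0.00078906 W/Hz

0.00078906 W/Hz


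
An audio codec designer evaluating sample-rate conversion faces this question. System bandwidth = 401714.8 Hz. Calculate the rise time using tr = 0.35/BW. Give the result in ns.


Rise time from bandwidth relationship:
tr = 0.35 / BW
   = 0.35 / 401714.8
   = 8.712648874e-07 s
   = 871.2649 ns

871.2649 ns


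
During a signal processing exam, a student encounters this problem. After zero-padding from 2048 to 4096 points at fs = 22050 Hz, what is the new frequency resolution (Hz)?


Frequency resolution after zero-padding:
N_padded = 2048 * 2 = 4096
df = fs / N_padded
   = 22050 / 4096
   = 5.3833 Hz

5.3833 Hz


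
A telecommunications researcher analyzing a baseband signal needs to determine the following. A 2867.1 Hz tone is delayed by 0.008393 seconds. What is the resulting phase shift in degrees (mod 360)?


Phase shift from frequency and time delay:
phi = 360 * f * t_delay
    = 360 * 2867.1 * 0.008393
    = 8662.89 degrees
    mod 360 = 22.89 degrees

22.89 degrees


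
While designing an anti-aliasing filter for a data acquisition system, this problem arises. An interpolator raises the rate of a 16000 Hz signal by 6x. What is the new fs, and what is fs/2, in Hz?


Step 1 — output sample rate after interpolation by L:
fs_out = L * fs_in = 6 * 16000 = 96000 Hz

Step 2 — Nyquist frequency of the output stream:
f_Nyq = fs_out / 2 = 96000 / 2 = 48000.0 Hz

fs_out = 96000 Hz; f_Nyquist = 48000.0 Hz


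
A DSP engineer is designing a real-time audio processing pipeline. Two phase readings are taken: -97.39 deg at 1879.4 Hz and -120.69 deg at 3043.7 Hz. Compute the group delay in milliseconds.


Group delay from phase difference:
tau = -d(phi)/d(omega)
d(phi) = -23.3 deg = -0.406662 rad
d(omega) = 2*pi*(3043.7 - 1879.4) = 7315.5127 rad/s
tau = -(-0.406662) / 7315.5127
    = 0.0556 ms

0.0556 ms


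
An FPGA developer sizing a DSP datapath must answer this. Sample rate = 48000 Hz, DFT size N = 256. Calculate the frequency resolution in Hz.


DFT frequency resolution:
df = fs / N
   = 48000 / 256
   = 187.5 Hz

187.5 Hz


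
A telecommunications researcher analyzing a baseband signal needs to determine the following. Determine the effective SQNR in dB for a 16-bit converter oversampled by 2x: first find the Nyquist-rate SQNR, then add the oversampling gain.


Step 1 — baseline SQNR at Nyquist:
SQNR_base = 6.02*N + 1.76
          = 6.02*16 + 1.76
          = 98.08 dB

Step 2 — oversampling processing gain:
G = 10*log10(OSR) = 10*log10(2) = 3.01 dB

Step 3 — total:
SQNR_total = 98.08 + 3.01 = 101.09 dB

Base SQNR = 98.08 dB; oversampled SQNR = 101.09 dB


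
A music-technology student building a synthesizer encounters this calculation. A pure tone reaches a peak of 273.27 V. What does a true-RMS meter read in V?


RMS voltage for a sinusoidal waveform:
V_rms = V_peak / sqrt(2)
      = 273.27 / 1.414214
      = 193.231 V

193.231 V


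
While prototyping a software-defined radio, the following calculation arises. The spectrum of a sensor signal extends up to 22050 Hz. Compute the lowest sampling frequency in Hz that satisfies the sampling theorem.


The Nyquist rate is twice the maximum frequency component.
fs_min = 2 * fmax
      = 2 * 22050
      = 44100 Hz

44100


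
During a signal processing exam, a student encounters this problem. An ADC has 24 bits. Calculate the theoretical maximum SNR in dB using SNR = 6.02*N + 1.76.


Theoretical SNR for a full-scale sinusoid:
SNR = 6.02 * N + 1.76
    = 6.02 * 24 + 1.76
    = 144.48 + 1.76
    = 146.24 dB

146.24 dB


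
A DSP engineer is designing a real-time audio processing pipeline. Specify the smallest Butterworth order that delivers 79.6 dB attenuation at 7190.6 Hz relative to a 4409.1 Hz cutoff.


Butterworth filter order formula:
n = log10(10^(A/10) - 1) / (2 * log10(f_stop/f_pass))
10^(79.6/10) - 1 = 91201082.9356
f_stop/f_pass = 7190.6 / 4409.1 = 1.6309
n = 18.7369 -> ceil = 19

19


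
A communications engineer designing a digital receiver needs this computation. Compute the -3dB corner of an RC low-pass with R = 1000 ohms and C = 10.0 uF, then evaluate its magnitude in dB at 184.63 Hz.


Step 1 — cutoff frequency:
fc = 1 / (2*pi*R*C)
C = 10.0 uF = 1e-05 F
fc = 1 / (2*pi*1000*1e-05)
   = 15.9155 Hz

Step 2 — magnitude at f = 184.63 Hz:
|H(f)| = 1 / sqrt(1 + (f/fc)^2)
f/fc = 184.63 / 15.9155 = 11.600641
|H| = 1 / sqrt(1 + 134.574872) = 0.0858836
|H|_dB = 20*log10(0.0858836) = -21.32 dB

fc = 15.9155 Hz; |H(184.63 Hz)| = -21.32 dB


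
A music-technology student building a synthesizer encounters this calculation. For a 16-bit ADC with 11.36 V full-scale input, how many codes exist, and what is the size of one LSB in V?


Step 1 — number of quantization levels:
L = 2^N = 2^16 = 65536

Step 2 — LSB step size:
delta = Vfs / L
      = 11.36 / 65536
      = 0.00017334 V

Levels = 65536; step size = 0.00017334 V


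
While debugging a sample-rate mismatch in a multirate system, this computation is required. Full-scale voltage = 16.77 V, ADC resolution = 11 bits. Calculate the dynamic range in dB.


Dynamic range from full-scale to LSB:
V_min = V_max / 2^bits = 16.77 / 2^11
DR = 20 * log10(V_max / V_min)
   = 20 * log10(2^11)
   = 20 * 11 * log10(2)
   = 66.23 dB

66.23 dB


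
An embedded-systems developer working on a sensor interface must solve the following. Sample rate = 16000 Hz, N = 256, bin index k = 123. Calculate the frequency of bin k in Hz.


Frequency of DFT bin k:
f_k = k * fs / N
    = 123 * 16000 / 256
    = 1968000 / 256
    = 7687.5 Hz

7687.5 Hz


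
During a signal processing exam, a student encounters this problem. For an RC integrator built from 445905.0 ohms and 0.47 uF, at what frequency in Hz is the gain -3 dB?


Cutoff frequency of a first-order RC filter:
fc = 1 / (2 * pi * R * C)
C = 0.47 uF = 4.7e-07 F
fc = 1 / (2 * pi * 445905.0 * 4.7e-07)
   = 1 / 1.316800759867
   = 0.759416 Hz

0.759416 Hz


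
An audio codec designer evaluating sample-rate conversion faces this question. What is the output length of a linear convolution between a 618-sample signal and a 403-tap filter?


Linear convolution output length:
L = N + M - 1
  = 618 + 403 - 1
  = 1020 samples

1020


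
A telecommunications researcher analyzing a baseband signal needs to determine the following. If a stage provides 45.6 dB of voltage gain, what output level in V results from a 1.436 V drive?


Output voltage from dB gain:
V_out = V_in * 10^(gain_dB / 20)
      = 1.436 * 10^(45.6 / 20)
      = 1.436 * 190.546072
      = 273.6242 V

273.6242 V


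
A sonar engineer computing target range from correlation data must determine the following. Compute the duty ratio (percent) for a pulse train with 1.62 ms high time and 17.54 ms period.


Duty cycle as a percentage:
DC = (t_on / T) * 100
   = (1.62 / 17.54) * 100
   = 0.09236 * 100
   = 9.24 %

9.24 %


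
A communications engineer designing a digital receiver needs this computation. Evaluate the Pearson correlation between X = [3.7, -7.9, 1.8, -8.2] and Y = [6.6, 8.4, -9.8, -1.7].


Pearson correlation coefficient (population):
r = cov(X,Y) / (std(X) * std(Y))
Mean X = -2.65, Mean Y = 0.875
Cov(X,Y) = -9.09125
Std(X) = 5.442656, Std(Y) = 7.245473
r = -0.2305

-0.2305


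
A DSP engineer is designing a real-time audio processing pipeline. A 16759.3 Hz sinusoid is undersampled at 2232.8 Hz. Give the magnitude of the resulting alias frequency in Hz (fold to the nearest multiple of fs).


Compute the nearest integer multiple of fs to the signal:
n = round(16759.3 / 2232.8) = 8
f_alias = |16759.3 - 8 * 2232.8|
        = |16759.3 - 17862.4|
        = 1103.1 Hz

1103.1


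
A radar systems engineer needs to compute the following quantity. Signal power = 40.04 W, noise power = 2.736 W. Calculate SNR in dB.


SNR in decibels:
SNR = 10 * log10(Ps / Pn)
    = 10 * log10(40.04 / 2.736)
    = 10 * log10(14.6345)
    = 10 * 1.1654
    = 11.65 dB

11.65 dB


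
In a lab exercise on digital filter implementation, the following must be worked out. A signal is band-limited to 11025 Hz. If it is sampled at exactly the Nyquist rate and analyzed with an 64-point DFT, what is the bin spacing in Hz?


Step 1 — Nyquist sampling rate:
fs = 2 * fmax = 2 * 11025 = 22050 Hz

Step 2 — DFT bin spacing:
df = fs / N = 22050 / 64 = 344.5312 Hz

344.5312 Hz


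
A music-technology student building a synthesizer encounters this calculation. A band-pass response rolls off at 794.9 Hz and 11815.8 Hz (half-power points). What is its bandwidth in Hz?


Bandwidth is the difference of -3dB frequencies:
BW = f_high - f_low
   = 11815.8 - 794.9
   = 11020.9 Hz

11020.9 Hz


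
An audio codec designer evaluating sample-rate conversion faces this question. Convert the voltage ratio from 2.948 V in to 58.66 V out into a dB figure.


Voltage gain in dB:
G = 20 * log10(Vout / Vin)
  = 20 * log10(58.66 / 2.948)
  = 20 * log10(19.898236)
  = 20 * 1.298815
  = 25.98 dB

25.98 dB


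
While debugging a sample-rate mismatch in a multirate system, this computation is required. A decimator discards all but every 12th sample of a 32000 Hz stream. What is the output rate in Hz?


Decimation reduces the sample rate:
fs_out = fs_in / M
       = 32000 / 12
       = 2666.6667 Hz

2666.6667 Hz


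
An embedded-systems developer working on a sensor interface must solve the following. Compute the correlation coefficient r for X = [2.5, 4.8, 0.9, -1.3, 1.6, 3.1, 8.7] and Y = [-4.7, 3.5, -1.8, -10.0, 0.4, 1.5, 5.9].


Pearson correlation coefficient (population):
r = cov(X,Y) / (std(X) * std(Y))
Mean X = 2.9, Mean Y = -0.7429
Cov(X,Y) = 12.59
Std(X) = 2.946669, Std(Y) = 4.941618
r = 0.8646

0.8646


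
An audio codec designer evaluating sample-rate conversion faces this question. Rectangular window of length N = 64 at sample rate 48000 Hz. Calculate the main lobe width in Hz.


Main lobe width for a rectangular window:
Width = 2 * fs / N
      = 2 * 48000 / 64
      = 96000 / 64
      = 1500.0 Hz

1500.0 Hz


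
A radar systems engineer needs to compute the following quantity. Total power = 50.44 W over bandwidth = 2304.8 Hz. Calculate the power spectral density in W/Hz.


Power spectral density:
PSD = P / BW
    = 50.44 / 2304.8
    = 0.02188476 W/Hz

0.02188476 W/Hz


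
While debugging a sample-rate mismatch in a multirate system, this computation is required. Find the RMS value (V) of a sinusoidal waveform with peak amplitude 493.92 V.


RMS voltage for a sinusoidal waveform:
V_rms = V_peak / sqrt(2)
      = 493.92 / 1.414214
      = 349.254 V

349.254 V


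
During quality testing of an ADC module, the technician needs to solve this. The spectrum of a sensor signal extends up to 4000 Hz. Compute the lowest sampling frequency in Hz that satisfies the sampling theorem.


The Nyquist rate is twice the maximum frequency component.
fs_min = 2 * fmax
      = 2 * 4000
      = 8000 Hz

8000


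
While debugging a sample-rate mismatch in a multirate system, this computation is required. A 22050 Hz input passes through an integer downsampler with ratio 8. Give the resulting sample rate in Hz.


Decimation reduces the sample rate:
fs_out = fs_in / M
       = 22050 / 8
       = 2756.25 Hz

2756.25 Hz


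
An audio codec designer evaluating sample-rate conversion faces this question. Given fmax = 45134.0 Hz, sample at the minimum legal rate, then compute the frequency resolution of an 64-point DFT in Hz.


Step 1 — Nyquist sampling rate:
fs = 2 * fmax = 2 * 45134.0 = 90268.0 Hz

Step 2 — DFT bin spacing:
df = fs / N = 90268.0 / 64 = 1410.4375 Hz

1410.4375 Hz


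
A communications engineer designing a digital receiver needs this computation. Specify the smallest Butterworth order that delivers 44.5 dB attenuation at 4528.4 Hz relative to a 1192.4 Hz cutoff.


Butterworth filter order formula:
n = log10(10^(A/10) - 1) / (2 * log10(f_stop/f_pass))
10^(44.5/10) - 1 = 28182.8293
f_stop/f_pass = 4528.4 / 1192.4 = 3.7977
n = 3.8394 -> ceil = 4

4


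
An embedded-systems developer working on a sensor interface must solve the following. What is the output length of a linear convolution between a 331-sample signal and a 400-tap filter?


Linear convolution output length:
L = N + M - 1
  = 331 + 400 - 1
  = 730 samples

730


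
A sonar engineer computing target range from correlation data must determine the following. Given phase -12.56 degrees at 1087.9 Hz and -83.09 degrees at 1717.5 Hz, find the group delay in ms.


Group delay from phase difference:
tau = -d(phi)/d(omega)
d(phi) = -70.53 deg = -1.230981 rad
d(omega) = 2*pi*(1717.5 - 1087.9) = 3955.8935 rad/s
tau = -(-1.230981) / 3955.8935
    = 0.3112 ms

0.3112 ms


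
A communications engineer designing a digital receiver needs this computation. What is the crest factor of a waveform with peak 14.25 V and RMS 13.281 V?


Crest factor is the ratio of peak to RMS:
CF = V_peak / V_rms
   = 14.25 / 13.281
   = 1.073

1.073


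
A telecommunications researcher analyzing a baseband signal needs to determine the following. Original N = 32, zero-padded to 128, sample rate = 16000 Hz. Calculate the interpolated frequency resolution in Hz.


Frequency resolution after zero-padding:
N_padded = 32 * 4 = 128
df = fs / N_padded
   = 16000 / 128
   = 125.0 Hz

125.0 Hz


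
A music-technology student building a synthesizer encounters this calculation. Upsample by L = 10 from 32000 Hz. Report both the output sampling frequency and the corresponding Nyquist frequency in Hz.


Step 1 — output sample rate after interpolation by L:
fs_out = L * fs_in = 10 * 32000 = 320000 Hz

Step 2 — Nyquist frequency of the output stream:
f_Nyq = fs_out / 2 = 320000 / 2 = 160000.0 Hz

fs_out = 320000 Hz; f_Nyquist = 160000.0 Hz


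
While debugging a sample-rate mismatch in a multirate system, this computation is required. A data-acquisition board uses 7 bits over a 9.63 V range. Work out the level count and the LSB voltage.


Step 1 — number of quantization levels:
L = 2^N = 2^7 = 128

Step 2 — LSB step size:
delta = Vfs / L
      = 9.63 / 128
      = 0.07523438 V

Levels = 128; step size = 0.07523438 V
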